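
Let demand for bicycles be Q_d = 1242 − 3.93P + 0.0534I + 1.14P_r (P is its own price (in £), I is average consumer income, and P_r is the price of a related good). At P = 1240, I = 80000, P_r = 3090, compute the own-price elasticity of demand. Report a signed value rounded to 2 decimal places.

At the given values, Q_d = 1242 − 3.93(1240) + 0.0534(80000) + 1.14(3090) = 4163.4.
∂Q_d/∂P = −3.93.
E = (-3.93) × (1240/4163.4) = -1.1704…

-1.17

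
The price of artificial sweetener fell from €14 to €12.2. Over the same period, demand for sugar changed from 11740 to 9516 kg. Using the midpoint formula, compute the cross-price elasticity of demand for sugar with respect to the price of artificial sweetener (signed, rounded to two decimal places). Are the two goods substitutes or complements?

1.52; substitutes

%ΔQ_{sugar} = (9516 − 11740)/avg = -2224/10628 = -0.209258…
%ΔP_{artificial sweetener} = (12.2 − 14)/avg = -1.8/13.1 = -0.137404…
E_cross = (-2224/10628) / (-1.8/13.1) = 1.5229…
E_cross > 0 ⇒ the goods are substitutes.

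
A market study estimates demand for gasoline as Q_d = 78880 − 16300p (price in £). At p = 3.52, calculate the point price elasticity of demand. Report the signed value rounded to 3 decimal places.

dQ_d/dp = −16300. At p = 3.52, Q_d = 78880 − 16300(3.52) = 21504.
Ed = (dQ_d/dp)·(p/Q_d) = −16300 × (3.52/21504) = -2.66815…

-2.668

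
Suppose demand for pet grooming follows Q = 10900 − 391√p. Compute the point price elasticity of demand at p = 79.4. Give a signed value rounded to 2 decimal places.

dQ/dp = −391/(2√p) = -21.94. At p = 79.4, Q = 7415.93.
Ed = (dQ/dp)·(p/Q) = (-21.94) × (79.4/7415.93) = -0.2349…

-0.23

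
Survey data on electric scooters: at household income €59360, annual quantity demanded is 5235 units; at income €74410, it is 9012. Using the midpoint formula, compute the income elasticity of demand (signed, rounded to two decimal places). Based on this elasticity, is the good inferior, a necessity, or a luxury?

2.36; luxury

%ΔQ = (9012 − 5235)/[( 5235 + 9012)/2] = 3777/7123.5 = 0.530216…
%ΔIncome = (74410 − 59360)/[( 59360 + 74410)/2] = 15050/66885 = 0.225013…
E_income = (3777/7123.5) / (15050/66885) = 2.3563…
E_income > 1 ⇒ normal good, luxury.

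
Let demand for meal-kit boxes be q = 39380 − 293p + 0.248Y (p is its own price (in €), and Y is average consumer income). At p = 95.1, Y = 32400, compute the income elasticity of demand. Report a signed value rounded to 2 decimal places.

0.41

At the given values, q = 39380 − 293(95.1) + 0.248(32400) = 19550.9.
∂q/∂Y = 0.248.
E = (0.248) × (32400/19550.9) = 0.4109…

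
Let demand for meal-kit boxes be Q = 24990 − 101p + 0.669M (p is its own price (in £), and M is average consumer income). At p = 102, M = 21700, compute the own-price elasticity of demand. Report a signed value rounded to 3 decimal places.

-0.353

At the given values, Q = 24990 − 101(102) + 0.669(21700) = 29205.3.
∂Q/∂p = −101.
E = (-101) × (102/29205.3) = -0.35274…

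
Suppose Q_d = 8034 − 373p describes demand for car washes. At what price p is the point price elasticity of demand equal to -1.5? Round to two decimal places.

12.92

Ed = −373p/(8034 − 373p). Set this equal to -1.5:
373p = 1.5·(8034 − 373p) ⇒ 373p(1 + 1.5) = 1.5·8034
p = 1.5·8034 / (373·2.5) = 12.9233…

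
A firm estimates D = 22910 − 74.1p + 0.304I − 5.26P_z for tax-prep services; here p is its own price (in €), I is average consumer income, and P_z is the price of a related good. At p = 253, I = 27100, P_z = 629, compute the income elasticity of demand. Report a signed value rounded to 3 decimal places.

At the given values, D = 22910 − 74.1(253) + 0.304(27100) − 5.26(629) = 9092.56.
∂D/∂I = 0.304.
E = (0.304) × (27100/9092.56) = 0.90605…

0.906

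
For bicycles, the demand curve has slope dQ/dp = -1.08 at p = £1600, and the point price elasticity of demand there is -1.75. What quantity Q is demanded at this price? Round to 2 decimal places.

Ed = (dQ/dp)·(p/Q) ⇒ Q = (dQ/dp)·p/Ed = (-1.08)·1600/(-1.75) = 987.4285…

987.43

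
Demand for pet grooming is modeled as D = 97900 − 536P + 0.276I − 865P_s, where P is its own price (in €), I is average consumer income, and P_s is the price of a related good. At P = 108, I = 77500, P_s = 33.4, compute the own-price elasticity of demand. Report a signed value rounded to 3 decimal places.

At the given values, D = 97900 − 536(108) + 0.276(77500) − 865(33.4) = 32511.
∂D/∂P = −536.
E = (-536) × (108/32511) = -1.78056…

-1.781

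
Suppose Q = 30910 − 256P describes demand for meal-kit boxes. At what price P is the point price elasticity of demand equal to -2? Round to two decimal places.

Ed = −256P/(30910 − 256P). Set this equal to -2:
256P = 2·(30910 − 256P) ⇒ 256P(1 + 2) = 2·30910
P = 2·30910 / (256·3) = 80.4947…

80.49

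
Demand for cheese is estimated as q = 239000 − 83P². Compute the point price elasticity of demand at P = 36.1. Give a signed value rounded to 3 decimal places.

dq/dP = −2·83·P = -5992.6. At P = 36.1, q = 130833.57.
Ed = (dq/dP)·(P/q) = (-5992.6) × (36.1/130833.57) = -1.65349…

-1.653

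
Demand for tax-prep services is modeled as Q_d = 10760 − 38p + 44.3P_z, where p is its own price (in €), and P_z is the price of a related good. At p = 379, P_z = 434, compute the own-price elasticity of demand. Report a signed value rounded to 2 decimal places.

At the given values, Q_d = 10760 − 38(379) + 44.3(434) = 15584.2.
∂Q_d/∂p = −38.
E = (-38) × (379/15584.2) = -0.9241…

-0.92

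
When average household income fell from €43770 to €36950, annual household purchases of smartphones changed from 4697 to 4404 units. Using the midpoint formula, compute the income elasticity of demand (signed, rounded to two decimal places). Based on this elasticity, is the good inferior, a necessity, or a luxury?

0.38; necessity

%ΔQ = (4404 − 4697)/[( 4697 + 4404)/2] = -293/4550.5 = -0.064388…
%ΔIncome = (36950 − 43770)/[( 43770 + 36950)/2] = -6820/40360 = -0.168979…
E_income = (-293/4550.5) / (-6820/40360) = 0.3810…
0 < E_income < 1 ⇒ normal good, necessity.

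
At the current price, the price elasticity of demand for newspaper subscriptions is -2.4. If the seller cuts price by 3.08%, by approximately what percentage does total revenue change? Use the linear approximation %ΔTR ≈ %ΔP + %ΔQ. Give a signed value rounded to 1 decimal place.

+4.3%

%ΔQ ≈ Ed × %ΔP = (-2.4) × (-3.08%) = +7.3920%
%ΔTR ≈ %ΔP + %ΔQ = (-3.08%) + (+7.3920%) = +4.3120%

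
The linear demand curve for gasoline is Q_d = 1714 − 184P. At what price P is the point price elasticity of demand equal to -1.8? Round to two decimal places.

Ed = −184P/(1714 − 184P). Set this equal to -1.8:
184P = 1.8·(1714 − 184P) ⇒ 184P(1 + 1.8) = 1.8·1714
P = 1.8·1714 / (184·2.8) = 5.9883…

5.99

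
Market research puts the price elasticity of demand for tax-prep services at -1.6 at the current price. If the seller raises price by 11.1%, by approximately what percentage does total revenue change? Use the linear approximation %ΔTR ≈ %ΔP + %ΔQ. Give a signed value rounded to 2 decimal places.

%ΔQ ≈ Ed × %ΔP = (-1.6) × (+11.1%) = -17.7600%
%ΔTR ≈ %ΔP + %ΔQ = (+11.1%) + (-17.7600%) = -6.6600%

-6.66%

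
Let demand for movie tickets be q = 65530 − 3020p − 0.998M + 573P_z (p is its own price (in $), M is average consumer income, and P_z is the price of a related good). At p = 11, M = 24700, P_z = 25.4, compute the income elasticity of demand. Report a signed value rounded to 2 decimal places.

At the given values, q = 65530 − 3020(11) − 0.998(24700) + 573(25.4) = 22213.6.
∂q/∂M = -0.998.
E = (-0.998) × (24700/22213.6) = -1.1097…

-1.11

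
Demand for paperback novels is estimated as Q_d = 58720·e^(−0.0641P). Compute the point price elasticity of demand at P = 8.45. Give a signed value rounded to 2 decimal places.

-0.54

dQ_d/dP = −0.0641·Q_d = -2189.83. At P = 8.45, Q_d = 34162.7.
Ed = (dQ_d/dP)·(P/Q_d) = (-2189.83) × (8.45/34162.7) = -0.5416…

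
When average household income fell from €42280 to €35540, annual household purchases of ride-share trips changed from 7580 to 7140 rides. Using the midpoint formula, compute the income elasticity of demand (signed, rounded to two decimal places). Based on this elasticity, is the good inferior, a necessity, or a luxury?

%ΔQ = (7140 − 7580)/[( 7580 + 7140)/2] = -440/7360 = -0.059782…
%ΔIncome = (35540 − 42280)/[( 42280 + 35540)/2] = -6740/38910 = -0.173220…
E_income = (-440/7360) / (-6740/38910) = 0.3451…
0 < E_income < 1 ⇒ normal good, necessity.

0.35; necessity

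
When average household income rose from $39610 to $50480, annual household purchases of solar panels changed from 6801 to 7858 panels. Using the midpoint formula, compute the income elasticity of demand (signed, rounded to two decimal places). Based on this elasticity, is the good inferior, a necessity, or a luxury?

%ΔQ = (7858 − 6801)/[( 6801 + 7858)/2] = 1057/7329.5 = 0.144211…
%ΔIncome = (50480 − 39610)/[( 39610 + 50480)/2] = 10870/45045 = 0.241314…
E_income = (1057/7329.5) / (10870/45045) = 0.5976…
0 < E_income < 1 ⇒ normal good, necessity.

0.60; necessity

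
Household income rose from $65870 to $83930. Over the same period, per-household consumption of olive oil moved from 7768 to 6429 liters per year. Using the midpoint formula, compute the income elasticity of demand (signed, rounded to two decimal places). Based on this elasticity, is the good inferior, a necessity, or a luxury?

%ΔQ = (6429 − 7768)/[( 7768 + 6429)/2] = -1339/7098.5 = -0.188631…
%ΔIncome = (83930 − 65870)/[( 65870 + 83930)/2] = 18060/74900 = 0.241121…
E_income = (-1339/7098.5) / (18060/74900) = -0.7823…
E_income < 0 ⇒ inferior good.

-0.78; inferior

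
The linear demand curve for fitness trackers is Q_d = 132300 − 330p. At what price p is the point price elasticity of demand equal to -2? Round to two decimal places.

267.27

Ed = −330p/(132300 − 330p). Set this equal to -2:
330p = 2·(132300 − 330p) ⇒ 330p(1 + 2) = 2·132300
p = 2·132300 / (330·3) = 267.2727…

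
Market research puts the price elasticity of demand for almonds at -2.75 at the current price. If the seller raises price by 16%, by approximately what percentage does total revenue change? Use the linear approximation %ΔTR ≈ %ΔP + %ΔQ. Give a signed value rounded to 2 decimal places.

-28.00%

%ΔQ ≈ Ed × %ΔP = (-2.75) × (+16%) = -44.0000%
%ΔTR ≈ %ΔP + %ΔQ = (+16%) + (-44.0000%) = -28.0000%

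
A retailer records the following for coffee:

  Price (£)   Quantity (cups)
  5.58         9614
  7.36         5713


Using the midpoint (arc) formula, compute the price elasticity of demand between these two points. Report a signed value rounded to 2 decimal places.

-1.85

%ΔQ = (5713 − 9614) / [(9614 + 5713)/2] = -3901/7663.5 = -0.509036…
%ΔP = (7.36 − 5.58) / [(5.58 + 7.36)/2] = 1.78/6.47 = 0.275115…
Arc Ed = %ΔQ / %ΔP = (-3901/7663.5) / (1.78/6.47) = -1.8502…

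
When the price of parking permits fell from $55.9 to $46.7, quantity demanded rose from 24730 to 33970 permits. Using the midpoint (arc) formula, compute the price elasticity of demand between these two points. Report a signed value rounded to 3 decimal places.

-1.755

%ΔQ = (33970 − 24730) / [(24730 + 33970)/2] = 9240/29350 = 0.314821…
%ΔP = (46.7 − 55.9) / [(55.9 + 46.7)/2] = -9.2/51.3 = -0.179337…
Arc Ed = %ΔQ / %ΔP = (9240/29350) / (-9.2/51.3) = -1.75546…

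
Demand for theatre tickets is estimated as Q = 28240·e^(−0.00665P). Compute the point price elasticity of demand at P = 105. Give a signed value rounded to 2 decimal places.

dQ/dP = −0.00665·Q = -93.4201. At P = 105, Q = 14048.1.
Ed = (dQ/dP)·(P/Q) = (-93.4201) × (105/14048.1) = -0.6982…

-0.70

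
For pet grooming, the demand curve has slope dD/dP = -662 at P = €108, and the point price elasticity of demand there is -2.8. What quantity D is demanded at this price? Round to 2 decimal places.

25534.29

Ed = (dD/dP)·(P/D) ⇒ D = (dD/dP)·P/Ed = (-662)·108/(-2.8) = 25534.2857…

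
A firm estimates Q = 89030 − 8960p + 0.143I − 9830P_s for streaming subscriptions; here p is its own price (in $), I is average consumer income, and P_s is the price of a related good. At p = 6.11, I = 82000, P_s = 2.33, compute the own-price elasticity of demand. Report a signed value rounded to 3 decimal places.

At the given values, Q = 89030 − 8960(6.11) + 0.143(82000) − 9830(2.33) = 23106.5.
∂Q/∂p = −8960.
E = (-8960) × (6.11/23106.5) = -2.36927…

-2.369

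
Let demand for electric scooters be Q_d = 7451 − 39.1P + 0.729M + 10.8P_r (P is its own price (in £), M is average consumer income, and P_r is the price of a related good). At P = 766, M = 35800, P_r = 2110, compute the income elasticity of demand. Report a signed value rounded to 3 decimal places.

At the given values, Q_d = 7451 − 39.1(766) + 0.729(35800) + 10.8(2110) = 26386.6.
∂Q_d/∂M = 0.729.
E = (0.729) × (35800/26386.6) = 0.98907…

0.989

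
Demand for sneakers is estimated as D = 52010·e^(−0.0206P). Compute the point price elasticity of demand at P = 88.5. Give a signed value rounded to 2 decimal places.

-1.82

dD/dP = −0.0206·D = -173.058. At P = 88.5, D = 8400.88.
Ed = (dD/dP)·(P/D) = (-173.058) × (88.5/8400.88) = -1.8231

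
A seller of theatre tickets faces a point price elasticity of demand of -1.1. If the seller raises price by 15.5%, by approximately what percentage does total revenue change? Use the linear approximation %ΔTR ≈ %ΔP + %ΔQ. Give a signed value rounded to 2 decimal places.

-1.55%

%ΔQ ≈ Ed × %ΔP = (-1.1) × (+15.5%) = -17.0500%
%ΔTR ≈ %ΔP + %ΔQ = (+15.5%) + (-17.0500%) = -1.5500%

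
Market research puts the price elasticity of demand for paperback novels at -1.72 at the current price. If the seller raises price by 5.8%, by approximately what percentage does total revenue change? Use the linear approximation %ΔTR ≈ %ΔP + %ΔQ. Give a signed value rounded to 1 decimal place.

-4.2%

%ΔQ ≈ Ed × %ΔP = (-1.72) × (+5.8%) = -9.9760%
%ΔTR ≈ %ΔP + %ΔQ = (+5.8%) + (-9.9760%) = -4.1760%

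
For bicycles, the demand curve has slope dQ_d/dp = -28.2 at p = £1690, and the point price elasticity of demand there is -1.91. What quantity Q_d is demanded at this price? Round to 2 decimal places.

24951.83

Ed = (dQ_d/dp)·(p/Q_d) ⇒ Q_d = (dQ_d/dp)·p/Ed = (-28.2)·1690/(-1.91) = 24951.8324…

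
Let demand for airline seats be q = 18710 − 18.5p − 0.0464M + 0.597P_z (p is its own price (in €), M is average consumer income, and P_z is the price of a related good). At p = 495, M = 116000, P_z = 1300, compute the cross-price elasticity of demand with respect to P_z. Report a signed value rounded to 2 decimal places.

At the given values, q = 18710 − 18.5(495) − 0.0464(116000) + 0.597(1300) = 4946.2.
∂q/∂P_z = 0.597.
E = (0.597) × (1300/4946.2) = 0.1569…

0.16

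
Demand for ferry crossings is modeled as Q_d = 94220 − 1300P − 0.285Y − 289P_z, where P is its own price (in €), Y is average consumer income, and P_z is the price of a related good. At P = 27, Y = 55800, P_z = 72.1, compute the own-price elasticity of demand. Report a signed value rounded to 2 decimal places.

-1.57

At the given values, Q_d = 94220 − 1300(27) − 0.285(55800) − 289(72.1) = 22380.1.
∂Q_d/∂P = −1300.
E = (-1300) × (27/22380.1) = -1.5683…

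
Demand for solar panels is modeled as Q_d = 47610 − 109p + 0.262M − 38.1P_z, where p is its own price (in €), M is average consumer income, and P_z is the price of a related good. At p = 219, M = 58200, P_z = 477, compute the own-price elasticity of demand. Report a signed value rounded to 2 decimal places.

-1.15

At the given values, Q_d = 47610 − 109(219) + 0.262(58200) − 38.1(477) = 20813.7.
∂Q_d/∂p = −109.
E = (-109) × (219/20813.7) = -1.1468…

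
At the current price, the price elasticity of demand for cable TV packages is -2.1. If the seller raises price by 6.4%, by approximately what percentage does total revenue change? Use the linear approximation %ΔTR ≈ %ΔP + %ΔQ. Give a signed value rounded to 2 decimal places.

-7.04%

%ΔQ ≈ Ed × %ΔP = (-2.1) × (+6.4%) = -13.4400%
%ΔTR ≈ %ΔP + %ΔQ = (+6.4%) + (-13.4400%) = -7.0400%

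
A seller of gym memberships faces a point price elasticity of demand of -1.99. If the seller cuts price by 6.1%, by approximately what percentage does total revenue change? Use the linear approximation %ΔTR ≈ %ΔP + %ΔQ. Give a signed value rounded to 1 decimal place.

+6.0%

%ΔQ ≈ Ed × %ΔP = (-1.99) × (-6.1%) = +12.1390%
%ΔTR ≈ %ΔP + %ΔQ = (-6.1%) + (+12.1390%) = +6.0390%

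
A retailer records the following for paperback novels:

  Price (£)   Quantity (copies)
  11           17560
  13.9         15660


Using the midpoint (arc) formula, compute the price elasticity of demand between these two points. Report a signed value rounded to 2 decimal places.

%ΔQ = (15660 − 17560) / [(17560 + 15660)/2] = -1900/16610 = -0.114388…
%ΔP = (13.9 − 11) / [(11 + 13.9)/2] = 2.9/12.45 = 0.232931…
Arc Ed = %ΔQ / %ΔP = (-1900/16610) / (2.9/12.45) = -0.4910…

-0.49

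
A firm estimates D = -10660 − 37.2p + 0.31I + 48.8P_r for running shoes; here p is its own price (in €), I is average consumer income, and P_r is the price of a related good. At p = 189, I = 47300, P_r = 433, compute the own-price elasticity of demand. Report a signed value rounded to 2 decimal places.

At the given values, D = -10660 − 37.2(189) + 0.31(47300) + 48.8(433) = 18102.6.
∂D/∂p = −37.2.
E = (-37.2) × (189/18102.6) = -0.3883…

-0.39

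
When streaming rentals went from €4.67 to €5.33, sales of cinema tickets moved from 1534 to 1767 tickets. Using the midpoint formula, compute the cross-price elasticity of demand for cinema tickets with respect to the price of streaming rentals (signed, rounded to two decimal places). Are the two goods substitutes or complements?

1.07; substitutes

%ΔQ_{cinema tickets} = (1767 − 1534)/avg = 233/1650.5 = 0.141169…
%ΔP_{streaming rentals} = (5.33 − 4.67)/avg = 0.66/5 = 0.132
E_cross = (233/1650.5) / (0.66/5) = 1.0694…
E_cross > 0 ⇒ the goods are substitutes.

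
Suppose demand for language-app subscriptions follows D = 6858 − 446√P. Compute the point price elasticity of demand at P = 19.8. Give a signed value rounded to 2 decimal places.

-0.20

dD/dP = −446/(2√P) = -50.1155. At P = 19.8, D = 4873.43.
Ed = (dD/dP)·(P/D) = (-50.1155) × (19.8/4873.43) = -0.2036…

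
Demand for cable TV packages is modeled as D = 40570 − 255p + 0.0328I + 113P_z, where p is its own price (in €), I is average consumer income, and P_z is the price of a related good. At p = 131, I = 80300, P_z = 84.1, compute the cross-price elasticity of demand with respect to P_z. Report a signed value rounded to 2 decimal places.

At the given values, D = 40570 − 255(131) + 0.0328(80300) + 113(84.1) = 19302.14.
∂D/∂P_z = 113.
E = (113) × (84.1/19302.14) = 0.4923…

0.49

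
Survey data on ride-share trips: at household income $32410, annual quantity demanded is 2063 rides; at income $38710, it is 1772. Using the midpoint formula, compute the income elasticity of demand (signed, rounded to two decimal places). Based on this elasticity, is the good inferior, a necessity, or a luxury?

%ΔQ = (1772 − 2063)/[( 2063 + 1772)/2] = -291/1917.5 = -0.151760…
%ΔIncome = (38710 − 32410)/[( 32410 + 38710)/2] = 6300/35560 = 0.177165…
E_income = (-291/1917.5) / (6300/35560) = -0.8566…
E_income < 0 ⇒ inferior good.

-0.86; inferior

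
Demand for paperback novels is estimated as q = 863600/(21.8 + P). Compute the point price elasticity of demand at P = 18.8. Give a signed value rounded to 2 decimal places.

-0.46

dq/dP = −863600/(21.8 + P)² = -523.915. At P = 18.8, q = 21270.9.
Ed = (dq/dP)·(P/q) = (-523.915) × (18.8/21270.9) = -0.4630…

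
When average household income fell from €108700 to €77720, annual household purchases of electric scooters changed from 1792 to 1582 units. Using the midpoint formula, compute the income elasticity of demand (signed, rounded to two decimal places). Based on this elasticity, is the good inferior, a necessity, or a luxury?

%ΔQ = (1582 − 1792)/[( 1792 + 1582)/2] = -210/1687 = -0.124481…
%ΔIncome = (77720 − 108700)/[( 108700 + 77720)/2] = -30980/93210 = -0.332367…
E_income = (-210/1687) / (-30980/93210) = 0.3745…
0 < E_income < 1 ⇒ normal good, necessity.

0.37; necessity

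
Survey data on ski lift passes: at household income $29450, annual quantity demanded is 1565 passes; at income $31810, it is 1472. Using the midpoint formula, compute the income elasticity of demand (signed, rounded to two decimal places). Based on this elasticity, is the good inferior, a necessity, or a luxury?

%ΔQ = (1472 − 1565)/[( 1565 + 1472)/2] = -93/1518.5 = -0.061244…
%ΔIncome = (31810 − 29450)/[( 29450 + 31810)/2] = 2360/30630 = 0.077048…
E_income = (-93/1518.5) / (2360/30630) = -0.7948…
E_income < 0 ⇒ inferior good.

-0.79; inferior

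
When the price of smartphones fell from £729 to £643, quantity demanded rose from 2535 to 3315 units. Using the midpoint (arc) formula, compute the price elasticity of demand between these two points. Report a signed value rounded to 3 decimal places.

%ΔQ = (3315 − 2535) / [(2535 + 3315)/2] = 780/2925 = 0.266666…
%ΔP = (643 − 729) / [(729 + 643)/2] = -86/686 = -0.125364…
Arc Ed = %ΔQ / %ΔP = (780/2925) / (-86/686) = -2.12713…

-2.127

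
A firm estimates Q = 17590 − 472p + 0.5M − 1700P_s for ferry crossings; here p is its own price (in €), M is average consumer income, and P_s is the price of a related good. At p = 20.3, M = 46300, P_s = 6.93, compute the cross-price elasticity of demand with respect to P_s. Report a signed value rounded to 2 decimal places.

-0.61

At the given values, Q = 17590 − 472(20.3) + 0.5(46300) − 1700(6.93) = 19377.4.
∂Q/∂P_s = -1700.
E = (-1700) × (6.93/19377.4) = -0.6079…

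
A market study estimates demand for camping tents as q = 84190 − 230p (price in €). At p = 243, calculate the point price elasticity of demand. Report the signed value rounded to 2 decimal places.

-1.97

dq/dp = −230. At p = 243, q = 84190 − 230(243) = 28300.
Ed = (dq/dp)·(p/q) = −230 × (243/28300) = -1.9749…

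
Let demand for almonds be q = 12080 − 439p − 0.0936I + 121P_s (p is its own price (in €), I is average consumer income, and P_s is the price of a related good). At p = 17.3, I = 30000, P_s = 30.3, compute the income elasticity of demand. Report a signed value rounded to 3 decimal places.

At the given values, q = 12080 − 439(17.3) − 0.0936(30000) + 121(30.3) = 5343.6.
∂q/∂I = -0.0936.
E = (-0.0936) × (30000/5343.6) = -0.52548…

-0.525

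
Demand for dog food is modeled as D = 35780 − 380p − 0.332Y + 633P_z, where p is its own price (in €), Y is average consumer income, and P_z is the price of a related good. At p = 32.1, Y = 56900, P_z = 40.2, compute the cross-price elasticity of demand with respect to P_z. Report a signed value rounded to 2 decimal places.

At the given values, D = 35780 − 380(32.1) − 0.332(56900) + 633(40.2) = 30137.8.
∂D/∂P_z = 633.
E = (633) × (40.2/30137.8) = 0.8443…

0.84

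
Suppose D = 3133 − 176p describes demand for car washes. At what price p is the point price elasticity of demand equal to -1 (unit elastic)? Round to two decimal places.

Ed = −176p/(3133 − 176p). Set this equal to -1:
176p = 1·(3133 − 176p) ⇒ 176p(1 + 1) = 1·3133
p = 1·3133 / (176·2) = 8.9005…

8.90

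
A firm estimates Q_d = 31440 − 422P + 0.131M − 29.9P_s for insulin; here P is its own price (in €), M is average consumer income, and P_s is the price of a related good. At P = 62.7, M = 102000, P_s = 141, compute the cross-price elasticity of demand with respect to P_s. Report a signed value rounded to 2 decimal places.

-0.30

At the given values, Q_d = 31440 − 422(62.7) + 0.131(102000) − 29.9(141) = 14126.7.
∂Q_d/∂P_s = -29.9.
E = (-29.9) × (141/14126.7) = -0.2984…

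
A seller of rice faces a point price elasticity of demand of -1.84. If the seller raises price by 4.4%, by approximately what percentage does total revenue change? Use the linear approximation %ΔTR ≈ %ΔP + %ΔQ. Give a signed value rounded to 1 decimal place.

-3.7%

%ΔQ ≈ Ed × %ΔP = (-1.84) × (+4.4%) = -8.0960%
%ΔTR ≈ %ΔP + %ΔQ = (+4.4%) + (-8.0960%) = -3.6960%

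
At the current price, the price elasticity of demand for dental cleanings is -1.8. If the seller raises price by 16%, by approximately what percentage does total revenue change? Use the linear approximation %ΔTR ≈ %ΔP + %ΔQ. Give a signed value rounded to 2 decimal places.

%ΔQ ≈ Ed × %ΔP = (-1.8) × (+16%) = -28.8000%
%ΔTR ≈ %ΔP + %ΔQ = (+16%) + (-28.8000%) = -12.8000%

-12.80%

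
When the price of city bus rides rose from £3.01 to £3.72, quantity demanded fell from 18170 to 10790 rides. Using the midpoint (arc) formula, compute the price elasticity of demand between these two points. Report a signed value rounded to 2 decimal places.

-2.42

%ΔQ = (10790 − 18170) / [(18170 + 10790)/2] = -7380/14480 = -0.509668…
%ΔP = (3.72 − 3.01) / [(3.01 + 3.72)/2] = 0.71/3.365 = 0.210995…
Arc Ed = %ΔQ / %ΔP = (-7380/14480) / (0.71/3.365) = -2.4155…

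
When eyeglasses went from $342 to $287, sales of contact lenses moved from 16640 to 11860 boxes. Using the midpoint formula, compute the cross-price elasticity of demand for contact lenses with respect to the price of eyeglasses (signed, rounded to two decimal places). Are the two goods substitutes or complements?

%ΔQ_{contact lenses} = (11860 − 16640)/avg = -4780/14250 = -0.335438…
%ΔP_{eyeglasses} = (287 − 342)/avg = -55/314.5 = -0.174880…
E_cross = (-4780/14250) / (-55/314.5) = 1.9180…
E_cross > 0 ⇒ the goods are substitutes.

1.92; substitutes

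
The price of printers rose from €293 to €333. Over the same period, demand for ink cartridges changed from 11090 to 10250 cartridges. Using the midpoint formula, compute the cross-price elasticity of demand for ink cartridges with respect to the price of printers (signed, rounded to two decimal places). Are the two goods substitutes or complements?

-0.62; complements

%ΔQ_{ink cartridges} = (10250 − 11090)/avg = -840/10670 = -0.078725…
%ΔP_{printers} = (333 − 293)/avg = 40/313 = 0.127795…
E_cross = (-840/10670) / (40/313) = -0.6160…
E_cross < 0 ⇒ the goods are complements.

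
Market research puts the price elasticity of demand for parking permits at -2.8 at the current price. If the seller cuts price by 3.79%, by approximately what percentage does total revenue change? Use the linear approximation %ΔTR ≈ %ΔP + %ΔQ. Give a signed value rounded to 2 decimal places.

%ΔQ ≈ Ed × %ΔP = (-2.8) × (-3.79%) = +10.6120%
%ΔTR ≈ %ΔP + %ΔQ = (-3.79%) + (+10.6120%) = +6.8220%

+6.82%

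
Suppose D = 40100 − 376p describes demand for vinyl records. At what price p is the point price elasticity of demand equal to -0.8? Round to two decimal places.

Ed = −376p/(40100 − 376p). Set this equal to -0.8:
376p = 0.8·(40100 − 376p) ⇒ 376p(1 + 0.8) = 0.8·40100
p = 0.8·40100 / (376·1.8) = 47.3995…

47.40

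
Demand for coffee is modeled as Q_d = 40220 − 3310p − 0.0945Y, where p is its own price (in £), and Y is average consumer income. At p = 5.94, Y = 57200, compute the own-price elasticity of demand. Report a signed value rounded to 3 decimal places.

At the given values, Q_d = 40220 − 3310(5.94) − 0.0945(57200) = 15153.2.
∂Q_d/∂p = −3310.
E = (-3310) × (5.94/15153.2) = -1.29750…

-1.298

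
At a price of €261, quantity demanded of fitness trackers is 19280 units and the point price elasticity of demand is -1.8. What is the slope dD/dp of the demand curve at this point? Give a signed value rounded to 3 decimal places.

-132.966

Ed = (dD/dp)·(p/D) ⇒ dD/dp = Ed·D/p = (-1.8)·19280/261 = -132.96551…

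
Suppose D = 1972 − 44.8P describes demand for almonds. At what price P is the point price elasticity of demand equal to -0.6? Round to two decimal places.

Ed = −44.8P/(1972 − 44.8P). Set this equal to -0.6:
44.8P = 0.6·(1972 − 44.8P) ⇒ 44.8P(1 + 0.6) = 0.6·1972
P = 0.6·1972 / (44.8·1.6) = 16.5066…

16.51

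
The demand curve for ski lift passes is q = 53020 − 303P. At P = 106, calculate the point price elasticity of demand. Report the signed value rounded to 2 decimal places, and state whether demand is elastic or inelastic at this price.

-1.54; elastic

dq/dP = −303. At P = 106, q = 53020 − 303(106) = 20902.
Ed = (dq/dP)·(P/q) = −303 × (106/20902) = -1.5365…
|Ed| = 1.54 > 1, so demand is elastic.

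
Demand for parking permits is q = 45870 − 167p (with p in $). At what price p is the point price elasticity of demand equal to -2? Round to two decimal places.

183.11

Ed = −167p/(45870 − 167p). Set this equal to -2:
167p = 2·(45870 − 167p) ⇒ 167p(1 + 2) = 2·45870
p = 2·45870 / (167·3) = 183.1137…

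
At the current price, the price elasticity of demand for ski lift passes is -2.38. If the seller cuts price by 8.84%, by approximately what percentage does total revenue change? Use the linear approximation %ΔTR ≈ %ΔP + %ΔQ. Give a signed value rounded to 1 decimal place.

%ΔQ ≈ Ed × %ΔP = (-2.38) × (-8.84%) = +21.0392%
%ΔTR ≈ %ΔP + %ΔQ = (-8.84%) + (+21.0392%) = +12.1992%

+12.2%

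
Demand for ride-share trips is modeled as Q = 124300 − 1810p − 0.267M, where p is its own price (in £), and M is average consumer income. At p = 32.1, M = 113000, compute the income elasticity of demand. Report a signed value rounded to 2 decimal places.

-0.84

At the given values, Q = 124300 − 1810(32.1) − 0.267(113000) = 36028.
∂Q/∂M = -0.267.
E = (-0.267) × (113000/36028) = -0.8374…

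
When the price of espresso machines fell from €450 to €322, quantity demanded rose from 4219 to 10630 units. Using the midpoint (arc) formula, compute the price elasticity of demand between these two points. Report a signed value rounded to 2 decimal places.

-2.60

%ΔQ = (10630 − 4219) / [(4219 + 10630)/2] = 6411/7424.5 = 0.863492…
%ΔP = (322 − 450) / [(450 + 322)/2] = -128/386 = -0.331606…
Arc Ed = %ΔQ / %ΔP = (6411/7424.5) / (-128/386) = -2.6039…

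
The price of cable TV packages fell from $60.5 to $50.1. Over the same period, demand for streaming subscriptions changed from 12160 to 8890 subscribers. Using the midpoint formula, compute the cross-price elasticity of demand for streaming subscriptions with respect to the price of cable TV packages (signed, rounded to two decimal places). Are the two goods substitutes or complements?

%ΔQ_{streaming subscriptions} = (8890 − 12160)/avg = -3270/10525 = -0.310688…
%ΔP_{cable TV packages} = (50.1 − 60.5)/avg = -10.4/55.3 = -0.188065…
E_cross = (-3270/10525) / (-10.4/55.3) = 1.6520…
E_cross > 0 ⇒ the goods are substitutes.

1.65; substitutes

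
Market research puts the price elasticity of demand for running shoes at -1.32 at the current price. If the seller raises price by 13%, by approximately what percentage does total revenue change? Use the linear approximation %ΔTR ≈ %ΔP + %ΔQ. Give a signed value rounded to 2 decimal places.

-4.16%

%ΔQ ≈ Ed × %ΔP = (-1.32) × (+13%) = -17.1600%
%ΔTR ≈ %ΔP + %ΔQ = (+13%) + (-17.1600%) = -4.1600%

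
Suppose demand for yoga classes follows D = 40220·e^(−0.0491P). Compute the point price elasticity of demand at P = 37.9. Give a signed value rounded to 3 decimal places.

dD/dP = −0.0491·D = -307.149. At P = 37.9, D = 6255.58.
Ed = (dD/dP)·(P/D) = (-307.149) × (37.9/6255.58) = -1.86089

-1.861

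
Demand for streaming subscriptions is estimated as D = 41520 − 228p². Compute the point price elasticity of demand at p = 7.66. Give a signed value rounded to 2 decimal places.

-0.95

dD/dp = −2·228·p = -3492.96. At p = 7.66, D = 28141.9632.
Ed = (dD/dp)·(p/D) = (-3492.96) × (7.66/28141.9632) = -0.9507…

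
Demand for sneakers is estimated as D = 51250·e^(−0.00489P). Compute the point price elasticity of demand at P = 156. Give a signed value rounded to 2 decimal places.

-0.76

dD/dP = −0.00489·D = -116.871. At P = 156, D = 23899.9.
Ed = (dD/dP)·(P/D) = (-116.871) × (156/23899.9) = -0.7628…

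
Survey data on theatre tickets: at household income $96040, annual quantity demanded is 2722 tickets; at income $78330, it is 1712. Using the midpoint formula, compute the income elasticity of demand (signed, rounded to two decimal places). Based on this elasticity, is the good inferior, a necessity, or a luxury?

2.24; luxury

%ΔQ = (1712 − 2722)/[( 2722 + 1712)/2] = -1010/2217 = -0.455570…
%ΔIncome = (78330 − 96040)/[( 96040 + 78330)/2] = -17710/87185 = -0.203131…
E_income = (-1010/2217) / (-17710/87185) = 2.2427…
E_income > 1 ⇒ normal good, luxury.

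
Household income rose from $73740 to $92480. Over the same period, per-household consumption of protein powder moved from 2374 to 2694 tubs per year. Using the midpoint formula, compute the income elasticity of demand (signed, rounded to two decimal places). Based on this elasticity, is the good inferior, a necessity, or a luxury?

0.56; necessity

%ΔQ = (2694 − 2374)/[( 2374 + 2694)/2] = 320/2534 = 0.126282…
%ΔIncome = (92480 − 73740)/[( 73740 + 92480)/2] = 18740/83110 = 0.225484…
E_income = (320/2534) / (18740/83110) = 0.5600…
0 < E_income < 1 ⇒ normal good, necessity.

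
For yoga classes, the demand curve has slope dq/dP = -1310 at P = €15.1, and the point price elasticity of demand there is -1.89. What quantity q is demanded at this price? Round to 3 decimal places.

10466.138

Ed = (dq/dP)·(P/q) ⇒ q = (dq/dP)·P/Ed = (-1310)·15.1/(-1.89) = 10466.13756…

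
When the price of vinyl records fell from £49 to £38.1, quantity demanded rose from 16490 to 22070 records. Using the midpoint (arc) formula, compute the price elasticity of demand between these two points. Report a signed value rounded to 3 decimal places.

-1.156

%ΔQ = (22070 − 16490) / [(16490 + 22070)/2] = 5580/19280 = 0.289419…
%ΔP = (38.1 − 49) / [(49 + 38.1)/2] = -10.9/43.55 = -0.250287…
Arc Ed = %ΔQ / %ΔP = (5580/19280) / (-10.9/43.55) = -1.15634…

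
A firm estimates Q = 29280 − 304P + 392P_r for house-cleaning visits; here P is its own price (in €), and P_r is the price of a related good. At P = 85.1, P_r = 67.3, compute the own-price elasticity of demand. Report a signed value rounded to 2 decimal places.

-0.87

At the given values, Q = 29280 − 304(85.1) + 392(67.3) = 29791.2.
∂Q/∂P = −304.
E = (-304) × (85.1/29791.2) = -0.8683…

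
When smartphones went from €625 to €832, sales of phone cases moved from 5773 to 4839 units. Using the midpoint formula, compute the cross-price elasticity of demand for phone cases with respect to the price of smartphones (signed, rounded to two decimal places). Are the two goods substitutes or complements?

-0.62; complements

%ΔQ_{phone cases} = (4839 − 5773)/avg = -934/5306 = -0.176027…
%ΔP_{smartphones} = (832 − 625)/avg = 207/728.5 = 0.284145…
E_cross = (-934/5306) / (207/728.5) = -0.6194…
E_cross < 0 ⇒ the goods are complements.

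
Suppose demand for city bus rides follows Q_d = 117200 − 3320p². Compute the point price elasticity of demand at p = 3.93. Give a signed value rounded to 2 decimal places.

dQ_d/dp = −2·3320·p = -26095.2. At p = 3.93, Q_d = 65922.932.
Ed = (dQ_d/dp)·(p/Q_d) = (-26095.2) × (3.93/65922.932) = -1.5556…

-1.56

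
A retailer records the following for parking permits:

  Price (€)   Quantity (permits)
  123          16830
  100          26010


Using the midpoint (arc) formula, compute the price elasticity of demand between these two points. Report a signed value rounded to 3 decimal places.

-2.078

%ΔQ = (26010 − 16830) / [(16830 + 26010)/2] = 9180/21420 = 0.428571…
%ΔP = (100 − 123) / [(123 + 100)/2] = -23/111.5 = -0.206278…
Arc Ed = %ΔQ / %ΔP = (9180/21420) / (-23/111.5) = -2.07763…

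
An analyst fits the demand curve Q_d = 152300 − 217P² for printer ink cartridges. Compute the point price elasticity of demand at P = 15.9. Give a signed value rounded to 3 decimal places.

dQ_d/dP = −2·217·P = -6900.6. At P = 15.9, Q_d = 97440.23.
Ed = (dQ_d/dP)·(P/Q_d) = (-6900.6) × (15.9/97440.23) = -1.12601…

-1.126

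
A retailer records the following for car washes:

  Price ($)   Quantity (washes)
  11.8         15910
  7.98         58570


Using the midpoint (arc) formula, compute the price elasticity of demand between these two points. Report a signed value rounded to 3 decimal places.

%ΔQ = (58570 − 15910) / [(15910 + 58570)/2] = 42660/37240 = 1.145542…
%ΔP = (7.98 − 11.8) / [(11.8 + 7.98)/2] = -3.82/9.89 = -0.386248…
Arc Ed = %ΔQ / %ΔP = (42660/37240) / (-3.82/9.89) = -2.96581…

-2.966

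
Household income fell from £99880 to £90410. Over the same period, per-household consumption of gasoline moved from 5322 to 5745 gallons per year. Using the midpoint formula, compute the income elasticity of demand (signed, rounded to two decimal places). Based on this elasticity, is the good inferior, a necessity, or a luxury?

-0.77; inferior

%ΔQ = (5745 − 5322)/[( 5322 + 5745)/2] = 423/5533.5 = 0.076443…
%ΔIncome = (90410 − 99880)/[( 99880 + 90410)/2] = -9470/95145 = -0.099532…
E_income = (423/5533.5) / (-9470/95145) = -0.7680…
E_income < 0 ⇒ inferior good.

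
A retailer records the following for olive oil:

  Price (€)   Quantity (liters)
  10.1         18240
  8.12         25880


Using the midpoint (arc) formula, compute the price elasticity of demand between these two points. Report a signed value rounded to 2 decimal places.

-1.59

%ΔQ = (25880 − 18240) / [(18240 + 25880)/2] = 7640/22060 = 0.346328…
%ΔP = (8.12 − 10.1) / [(10.1 + 8.12)/2] = -1.98/9.11 = -0.217343…
Arc Ed = %ΔQ / %ΔP = (7640/22060) / (-1.98/9.11) = -1.5934…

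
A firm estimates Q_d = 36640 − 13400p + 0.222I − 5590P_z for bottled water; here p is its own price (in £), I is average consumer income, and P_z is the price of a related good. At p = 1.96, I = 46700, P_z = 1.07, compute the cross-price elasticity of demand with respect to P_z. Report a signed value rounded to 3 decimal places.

-0.405

At the given values, Q_d = 36640 − 13400(1.96) + 0.222(46700) − 5590(1.07) = 14762.1.
∂Q_d/∂P_z = -5590.
E = (-5590) × (1.07/14762.1) = -0.40517…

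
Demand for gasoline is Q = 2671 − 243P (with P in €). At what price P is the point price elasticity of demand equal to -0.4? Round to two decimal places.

3.14

Ed = −243P/(2671 − 243P). Set this equal to -0.4:
243P = 0.4·(2671 − 243P) ⇒ 243P(1 + 0.4) = 0.4·2671
P = 0.4·2671 / (243·1.4) = 3.1405…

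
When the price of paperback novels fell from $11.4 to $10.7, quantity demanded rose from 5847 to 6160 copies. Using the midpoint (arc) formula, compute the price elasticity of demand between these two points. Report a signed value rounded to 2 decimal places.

-0.82

%ΔQ = (6160 − 5847) / [(5847 + 6160)/2] = 313/6003.5 = 0.052136…
%ΔP = (10.7 − 11.4) / [(11.4 + 10.7)/2] = -0.7/11.05 = -0.063348…
Arc Ed = %ΔQ / %ΔP = (313/6003.5) / (-0.7/11.05) = -0.8230…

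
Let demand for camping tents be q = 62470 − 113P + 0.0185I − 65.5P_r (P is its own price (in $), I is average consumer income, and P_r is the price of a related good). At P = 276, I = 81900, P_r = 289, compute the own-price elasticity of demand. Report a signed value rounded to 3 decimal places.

At the given values, q = 62470 − 113(276) + 0.0185(81900) − 65.5(289) = 13867.65.
∂q/∂P = −113.
E = (-113) × (276/13867.65) = -2.24897…

-2.249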